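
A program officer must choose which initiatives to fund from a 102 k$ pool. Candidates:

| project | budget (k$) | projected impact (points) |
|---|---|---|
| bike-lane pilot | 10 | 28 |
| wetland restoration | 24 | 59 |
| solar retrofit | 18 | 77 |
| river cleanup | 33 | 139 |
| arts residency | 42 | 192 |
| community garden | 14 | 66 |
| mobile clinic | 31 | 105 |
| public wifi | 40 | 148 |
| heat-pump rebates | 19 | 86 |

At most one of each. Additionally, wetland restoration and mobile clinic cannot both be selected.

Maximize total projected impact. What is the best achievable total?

426

Ranking by ratio (projected impact/k$): community garden 4.71, arts residency 4.57, heat-pump rebates 4.53.
A density-first pass picks solar retrofit + arts residency + community garden + heat-pump rebates — 421 at 93 k$.
Dropping solar retrofit and community garden frees 32 k$; slotting in public wifi (40 k$) lifts the total to 426 at 101 k$.
Runner-up bike-lane pilot + river cleanup + arts residency + community garden tops out at 425.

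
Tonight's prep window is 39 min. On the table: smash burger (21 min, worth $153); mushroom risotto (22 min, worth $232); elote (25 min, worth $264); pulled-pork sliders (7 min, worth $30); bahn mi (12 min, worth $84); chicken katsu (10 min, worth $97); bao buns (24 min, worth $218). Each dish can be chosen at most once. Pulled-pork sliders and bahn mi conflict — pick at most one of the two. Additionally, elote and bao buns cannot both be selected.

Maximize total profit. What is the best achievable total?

361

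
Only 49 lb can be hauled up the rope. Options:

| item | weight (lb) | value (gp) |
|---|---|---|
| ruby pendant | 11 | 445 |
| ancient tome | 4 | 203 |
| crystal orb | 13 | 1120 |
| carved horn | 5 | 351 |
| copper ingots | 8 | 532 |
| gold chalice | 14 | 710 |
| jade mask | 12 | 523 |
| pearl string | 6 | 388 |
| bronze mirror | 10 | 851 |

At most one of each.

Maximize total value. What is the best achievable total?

Taking ancient tome + crystal orb + carved horn + copper ingots + pearl string + bronze mirror: 46 lb used, 3445 in value.
Runner-up crystal orb + carved horn + gold chalice + pearl string + bronze mirror tops out at 3420.

3445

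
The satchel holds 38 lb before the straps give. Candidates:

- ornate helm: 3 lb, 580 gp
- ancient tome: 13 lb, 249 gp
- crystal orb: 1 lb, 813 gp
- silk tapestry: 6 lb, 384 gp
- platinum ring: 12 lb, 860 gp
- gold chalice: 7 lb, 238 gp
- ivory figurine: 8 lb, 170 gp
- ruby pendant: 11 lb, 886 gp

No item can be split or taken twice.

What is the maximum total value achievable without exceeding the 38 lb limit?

3523

Ornate helm + crystal orb + silk tapestry + platinum ring + ruby pendant uses 33 of the 38 lb and totals 3523.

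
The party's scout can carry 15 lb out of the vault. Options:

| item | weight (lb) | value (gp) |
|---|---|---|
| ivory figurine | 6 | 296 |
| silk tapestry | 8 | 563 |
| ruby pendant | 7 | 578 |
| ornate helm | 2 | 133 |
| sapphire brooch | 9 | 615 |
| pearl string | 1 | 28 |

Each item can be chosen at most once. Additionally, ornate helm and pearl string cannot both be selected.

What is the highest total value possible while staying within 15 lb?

1141

Taking silk tapestry + ruby pendant: 15 lb used, 1141 in value.
Runner-up ivory figurine + ruby pendant + ornate helm tops out at 1007.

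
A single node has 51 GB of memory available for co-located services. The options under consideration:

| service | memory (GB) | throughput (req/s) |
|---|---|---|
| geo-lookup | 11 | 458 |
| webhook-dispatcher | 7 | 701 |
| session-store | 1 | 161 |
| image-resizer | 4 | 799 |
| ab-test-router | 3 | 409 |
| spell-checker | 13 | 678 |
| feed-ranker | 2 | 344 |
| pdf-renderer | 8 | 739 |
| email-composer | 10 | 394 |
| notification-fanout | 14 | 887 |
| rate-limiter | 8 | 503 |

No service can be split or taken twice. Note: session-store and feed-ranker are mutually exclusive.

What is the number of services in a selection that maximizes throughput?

Best achievable throughput is 4557.
For example webhook-dispatcher + image-resizer + ab-test-router + spell-checker + feed-ranker + pdf-renderer + notification-fanout achieves it, using 51 GB.
Every optimal selection uses 7 services.

7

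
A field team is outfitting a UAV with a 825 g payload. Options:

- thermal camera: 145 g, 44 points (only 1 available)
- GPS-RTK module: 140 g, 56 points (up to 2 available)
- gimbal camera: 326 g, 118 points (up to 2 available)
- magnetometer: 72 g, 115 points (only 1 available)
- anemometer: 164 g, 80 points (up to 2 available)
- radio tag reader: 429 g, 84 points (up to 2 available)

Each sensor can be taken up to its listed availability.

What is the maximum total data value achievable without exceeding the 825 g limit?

431

The ratio ordering already packs tightly: thermal camera + 2×GPS-RTK module + magnetometer + 2×anemometer, 825 g, 431.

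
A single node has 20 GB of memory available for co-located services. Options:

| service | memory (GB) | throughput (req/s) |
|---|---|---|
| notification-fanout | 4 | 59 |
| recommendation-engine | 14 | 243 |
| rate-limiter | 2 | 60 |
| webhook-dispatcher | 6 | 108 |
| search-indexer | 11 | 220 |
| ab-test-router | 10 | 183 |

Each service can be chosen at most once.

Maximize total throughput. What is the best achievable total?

388

Taking rate-limiter + webhook-dispatcher + search-indexer: 19 GB used, 388 in throughput.
That's the maximum — no swap from here does better than 388.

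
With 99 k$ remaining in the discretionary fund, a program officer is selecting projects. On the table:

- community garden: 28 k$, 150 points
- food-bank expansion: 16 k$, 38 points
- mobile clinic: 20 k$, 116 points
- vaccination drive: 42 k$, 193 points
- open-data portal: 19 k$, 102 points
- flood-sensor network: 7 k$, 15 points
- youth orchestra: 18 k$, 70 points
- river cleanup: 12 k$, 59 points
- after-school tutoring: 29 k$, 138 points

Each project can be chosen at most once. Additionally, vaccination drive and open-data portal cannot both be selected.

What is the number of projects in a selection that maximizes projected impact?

The maximum projected impact within 99 k$ is 506.
community garden + mobile clinic + open-data portal + after-school tutoring hits 506 at 96 k$.
Every optimal selection uses 4 projects.

4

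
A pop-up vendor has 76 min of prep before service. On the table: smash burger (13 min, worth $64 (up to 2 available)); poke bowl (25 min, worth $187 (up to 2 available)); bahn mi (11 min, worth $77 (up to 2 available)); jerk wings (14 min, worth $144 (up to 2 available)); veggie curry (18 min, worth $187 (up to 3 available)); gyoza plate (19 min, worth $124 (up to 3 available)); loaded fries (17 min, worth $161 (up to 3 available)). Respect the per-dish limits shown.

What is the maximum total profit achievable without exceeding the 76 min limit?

739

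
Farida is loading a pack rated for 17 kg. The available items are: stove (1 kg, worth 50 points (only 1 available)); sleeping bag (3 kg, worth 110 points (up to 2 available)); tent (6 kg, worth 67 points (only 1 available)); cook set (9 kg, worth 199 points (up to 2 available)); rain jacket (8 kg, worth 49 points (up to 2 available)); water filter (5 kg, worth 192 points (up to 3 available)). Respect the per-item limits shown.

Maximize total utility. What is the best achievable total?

654

Filling by ratio: stove + 3×water filter for 626, with 1 kg left unused.
Dropping water filter frees 5 kg; slotting in 2×sleeping bag (6 kg) lifts the total to 654 at 17 kg.
Nothing else within 17 kg beats 654.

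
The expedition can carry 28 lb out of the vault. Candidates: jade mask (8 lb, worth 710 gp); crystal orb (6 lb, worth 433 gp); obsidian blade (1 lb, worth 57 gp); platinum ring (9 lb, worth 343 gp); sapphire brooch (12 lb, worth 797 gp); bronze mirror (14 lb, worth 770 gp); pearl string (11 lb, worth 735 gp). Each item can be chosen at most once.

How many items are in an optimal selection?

Best achievable value is 1997.
One optimal bundle: jade mask + crystal orb + obsidian blade + sapphire brooch (27 lb).
Every optimal selection uses 4 items.

4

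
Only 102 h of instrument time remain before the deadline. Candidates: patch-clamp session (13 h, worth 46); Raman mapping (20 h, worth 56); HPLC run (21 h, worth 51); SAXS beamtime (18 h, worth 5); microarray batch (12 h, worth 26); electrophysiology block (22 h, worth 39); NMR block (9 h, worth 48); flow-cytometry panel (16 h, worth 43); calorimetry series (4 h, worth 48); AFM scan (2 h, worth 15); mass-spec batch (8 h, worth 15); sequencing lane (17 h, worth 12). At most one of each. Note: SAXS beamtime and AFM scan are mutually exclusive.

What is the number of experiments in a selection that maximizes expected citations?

8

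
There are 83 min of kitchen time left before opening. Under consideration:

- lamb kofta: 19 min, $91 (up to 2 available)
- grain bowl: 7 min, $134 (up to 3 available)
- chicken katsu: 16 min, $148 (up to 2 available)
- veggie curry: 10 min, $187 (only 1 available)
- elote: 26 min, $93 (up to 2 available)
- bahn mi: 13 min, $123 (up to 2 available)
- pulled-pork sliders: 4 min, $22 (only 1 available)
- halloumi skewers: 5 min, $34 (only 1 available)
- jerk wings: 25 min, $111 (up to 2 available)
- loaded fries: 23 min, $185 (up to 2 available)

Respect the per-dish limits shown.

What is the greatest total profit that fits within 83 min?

1045

Taking the top-ratio dishes first gives 3×grain bowl + chicken katsu + veggie curry + 2×bahn mi + pulled-pork sliders + halloumi skewers for 1039 (82 min).
Replace bahn mi and pulled-pork sliders and halloumi skewers with loaded fries: the trade gains 6 net, giving 1045 at 83 min.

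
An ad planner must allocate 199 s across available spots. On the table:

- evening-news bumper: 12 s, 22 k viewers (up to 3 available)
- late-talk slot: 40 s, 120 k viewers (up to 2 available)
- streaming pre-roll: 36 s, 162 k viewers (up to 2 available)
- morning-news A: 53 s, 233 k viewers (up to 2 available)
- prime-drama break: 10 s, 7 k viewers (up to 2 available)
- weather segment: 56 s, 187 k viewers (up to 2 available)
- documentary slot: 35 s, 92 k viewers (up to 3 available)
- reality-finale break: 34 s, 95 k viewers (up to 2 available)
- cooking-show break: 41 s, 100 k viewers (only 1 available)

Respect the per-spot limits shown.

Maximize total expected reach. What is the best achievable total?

815

A density-first pass picks evening-news bumper + 2×streaming pre-roll + 2×morning-news A — 812 at 190 s.
Dropping evening-news bumper and streaming pre-roll frees 48 s; slotting in weather segment (56 s) lifts the total to 815 at 198 s.
The spare 1 s is too small for any remaining spot, and no exchange beats 815.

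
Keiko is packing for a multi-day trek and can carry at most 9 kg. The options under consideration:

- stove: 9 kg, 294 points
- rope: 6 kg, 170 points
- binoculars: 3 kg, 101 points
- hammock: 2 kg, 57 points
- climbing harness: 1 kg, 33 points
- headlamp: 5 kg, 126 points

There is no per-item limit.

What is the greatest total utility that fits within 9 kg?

303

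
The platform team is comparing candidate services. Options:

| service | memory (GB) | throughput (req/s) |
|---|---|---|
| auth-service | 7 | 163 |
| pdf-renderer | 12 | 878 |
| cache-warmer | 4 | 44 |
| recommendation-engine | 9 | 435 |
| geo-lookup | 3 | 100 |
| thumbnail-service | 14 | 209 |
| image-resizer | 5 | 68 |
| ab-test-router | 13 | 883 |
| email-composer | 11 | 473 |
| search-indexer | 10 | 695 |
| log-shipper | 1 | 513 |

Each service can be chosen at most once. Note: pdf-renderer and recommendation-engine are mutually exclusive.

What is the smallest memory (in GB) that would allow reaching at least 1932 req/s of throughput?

Need the lightest bundle worth ≥ 1932.
pdf-renderer + search-indexer + log-shipper reaches 2086 using 23 GB.
No combination under 23 GB hits 1932.

23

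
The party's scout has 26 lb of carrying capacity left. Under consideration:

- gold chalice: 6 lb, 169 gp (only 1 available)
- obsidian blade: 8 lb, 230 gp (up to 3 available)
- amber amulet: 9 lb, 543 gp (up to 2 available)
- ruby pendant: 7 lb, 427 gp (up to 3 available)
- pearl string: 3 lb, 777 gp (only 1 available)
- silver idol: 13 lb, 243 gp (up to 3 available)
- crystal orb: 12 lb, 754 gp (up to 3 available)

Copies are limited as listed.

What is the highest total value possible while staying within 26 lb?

2174

The ratio heuristic lands on ruby pendant + pearl string + crystal orb (1958) but leaves 4 lb idle.
Replace crystal orb with amber amulet + ruby pendant: the trade gains 216 net, giving 2174 at 26 lb.
That's the maximum — no swap from here does better than 2174.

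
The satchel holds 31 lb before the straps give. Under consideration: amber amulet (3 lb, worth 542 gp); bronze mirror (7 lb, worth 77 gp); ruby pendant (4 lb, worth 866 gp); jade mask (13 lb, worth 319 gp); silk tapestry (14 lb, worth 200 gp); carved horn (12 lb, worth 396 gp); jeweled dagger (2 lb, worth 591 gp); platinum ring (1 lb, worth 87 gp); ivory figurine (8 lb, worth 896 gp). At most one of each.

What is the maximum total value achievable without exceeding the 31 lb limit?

Taking amber amulet + ruby pendant + carved horn + jeweled dagger + platinum ring + ivory figurine: 30 lb used, 3378 in value.

3378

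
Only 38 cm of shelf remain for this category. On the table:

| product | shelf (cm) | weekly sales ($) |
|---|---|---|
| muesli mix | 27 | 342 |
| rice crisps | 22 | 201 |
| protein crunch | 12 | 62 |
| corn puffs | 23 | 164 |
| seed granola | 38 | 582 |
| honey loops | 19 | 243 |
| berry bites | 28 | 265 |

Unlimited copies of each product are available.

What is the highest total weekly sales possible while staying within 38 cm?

Density check — seed granola 15.32, honey loops 12.79, muesli mix 12.67 are the best per cm.
Taking seed granola: 38 cm used, 582 in weekly sales.

582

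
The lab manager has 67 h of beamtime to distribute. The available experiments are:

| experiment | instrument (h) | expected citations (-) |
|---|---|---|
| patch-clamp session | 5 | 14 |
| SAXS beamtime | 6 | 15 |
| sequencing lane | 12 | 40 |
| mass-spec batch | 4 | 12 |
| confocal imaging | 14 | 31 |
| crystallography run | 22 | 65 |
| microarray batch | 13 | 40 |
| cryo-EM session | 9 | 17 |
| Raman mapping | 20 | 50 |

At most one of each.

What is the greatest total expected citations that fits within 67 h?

Taking the top-ratio experiments first gives patch-clamp session + SAXS beamtime + sequencing lane + mass-spec batch + crystallography run + microarray batch for 186 (62 h).
Replace patch-clamp session and SAXS beamtime and mass-spec batch with Raman mapping: the trade gains 9 net, giving 195 at 67 h.
The closest alternative, SAXS beamtime + sequencing lane + confocal imaging + crystallography run + microarray batch, reaches only 191.

195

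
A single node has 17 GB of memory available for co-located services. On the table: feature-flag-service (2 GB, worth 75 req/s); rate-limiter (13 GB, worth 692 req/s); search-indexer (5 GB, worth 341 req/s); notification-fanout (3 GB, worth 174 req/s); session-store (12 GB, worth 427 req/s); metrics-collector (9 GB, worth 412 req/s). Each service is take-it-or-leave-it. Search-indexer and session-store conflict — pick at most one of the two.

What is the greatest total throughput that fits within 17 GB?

Search-indexer + notification-fanout + metrics-collector uses 17 of the 17 GB and totals 927.
The closest alternative, rate-limiter + notification-fanout, reaches only 866.

927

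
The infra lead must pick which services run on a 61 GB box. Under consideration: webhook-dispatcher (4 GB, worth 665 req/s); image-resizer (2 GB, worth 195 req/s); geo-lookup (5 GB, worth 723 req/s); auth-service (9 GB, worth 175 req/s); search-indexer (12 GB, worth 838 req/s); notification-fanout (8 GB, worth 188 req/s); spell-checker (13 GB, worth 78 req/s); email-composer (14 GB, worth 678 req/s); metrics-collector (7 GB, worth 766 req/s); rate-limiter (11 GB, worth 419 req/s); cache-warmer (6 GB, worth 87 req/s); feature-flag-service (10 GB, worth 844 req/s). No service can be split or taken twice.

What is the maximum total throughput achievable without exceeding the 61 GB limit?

4796

Webhook-dispatcher + image-resizer + geo-lookup + search-indexer + email-composer + metrics-collector + cache-warmer + feature-flag-service uses 60 of the 61 GB and totals 4796.
Every other selection either busts 61 GB or fails to beat 4796.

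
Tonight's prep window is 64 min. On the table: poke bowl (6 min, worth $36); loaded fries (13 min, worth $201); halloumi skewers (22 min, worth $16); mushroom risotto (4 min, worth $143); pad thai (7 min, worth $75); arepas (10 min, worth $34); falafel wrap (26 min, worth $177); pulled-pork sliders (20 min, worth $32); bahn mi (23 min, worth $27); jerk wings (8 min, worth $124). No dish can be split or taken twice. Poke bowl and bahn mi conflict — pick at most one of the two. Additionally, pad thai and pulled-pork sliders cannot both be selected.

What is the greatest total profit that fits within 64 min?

Taking poke bowl + loaded fries + mushroom risotto + pad thai + falafel wrap + jerk wings: 64 min used, 756 in profit.
That's the maximum — no feasible swap from here does better than 756.

756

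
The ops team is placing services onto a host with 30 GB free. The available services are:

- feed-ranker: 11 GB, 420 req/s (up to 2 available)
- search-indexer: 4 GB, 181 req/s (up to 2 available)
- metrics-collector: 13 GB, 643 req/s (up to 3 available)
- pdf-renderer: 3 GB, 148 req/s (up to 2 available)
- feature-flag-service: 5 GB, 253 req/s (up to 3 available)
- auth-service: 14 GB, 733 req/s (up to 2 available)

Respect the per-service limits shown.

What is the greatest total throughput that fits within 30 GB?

Density check — auth-service 52.36, feature-flag-service 50.60, metrics-collector 49.46, pdf-renderer 49.33 are the best per GB.
The ratio heuristic lands on 2×auth-service (1466) but leaves 2 GB idle.
The 14 GB tied up in auth-service is better spent on 2×pdf-renderer + 2×feature-flag-service — total rises to 1535 (30 GB).
No other feasible combination exceeds 1535.

1535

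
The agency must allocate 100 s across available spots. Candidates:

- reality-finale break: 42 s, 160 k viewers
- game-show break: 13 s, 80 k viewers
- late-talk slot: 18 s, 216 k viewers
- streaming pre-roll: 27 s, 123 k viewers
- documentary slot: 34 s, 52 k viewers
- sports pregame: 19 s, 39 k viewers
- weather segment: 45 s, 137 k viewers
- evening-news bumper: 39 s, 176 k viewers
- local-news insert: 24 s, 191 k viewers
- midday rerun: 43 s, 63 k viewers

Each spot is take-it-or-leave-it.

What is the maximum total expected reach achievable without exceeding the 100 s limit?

663

Density check — late-talk slot 12.00, local-news insert 7.96, game-show break 6.15, streaming pre-roll 4.56 are the best per s.
A density-first pass picks game-show break + late-talk slot + streaming pre-roll + local-news insert — 610 at 82 s.
Replace streaming pre-roll with evening-news bumper: the trade gains 53 net, giving 663 at 94 s.
Runner-up reality-finale break + game-show break + late-talk slot + local-news insert tops out at 647.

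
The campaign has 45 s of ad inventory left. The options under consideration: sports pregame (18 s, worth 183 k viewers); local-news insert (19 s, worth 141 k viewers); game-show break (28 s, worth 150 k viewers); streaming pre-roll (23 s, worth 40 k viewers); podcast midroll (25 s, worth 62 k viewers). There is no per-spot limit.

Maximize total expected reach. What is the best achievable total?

By expected reach per s: sports pregame 10.17, local-news insert 7.42, game-show break 5.36, podcast midroll 2.48 lead.
Best packing: 2×sports pregame — 36 s, 366 total.
That's the maximum — no swap from here does better than 366.

366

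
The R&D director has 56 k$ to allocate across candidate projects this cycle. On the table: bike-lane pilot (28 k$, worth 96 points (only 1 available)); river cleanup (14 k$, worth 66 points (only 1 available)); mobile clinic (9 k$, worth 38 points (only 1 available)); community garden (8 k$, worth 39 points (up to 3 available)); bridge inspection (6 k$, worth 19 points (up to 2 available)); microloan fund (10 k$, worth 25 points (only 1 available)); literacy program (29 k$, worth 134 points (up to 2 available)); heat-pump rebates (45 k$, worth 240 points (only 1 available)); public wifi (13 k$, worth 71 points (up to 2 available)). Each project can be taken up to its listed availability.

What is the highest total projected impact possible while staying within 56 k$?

Greedy by ratio would take 3×community garden + bridge inspection + 2×public wifi: 56 k$ used, total 278.
The 14 k$ tied up in community garden and bridge inspection is better spent on river cleanup — total rises to 286 (56 k$).
That's the maximum — no swap from here does better than 286.

286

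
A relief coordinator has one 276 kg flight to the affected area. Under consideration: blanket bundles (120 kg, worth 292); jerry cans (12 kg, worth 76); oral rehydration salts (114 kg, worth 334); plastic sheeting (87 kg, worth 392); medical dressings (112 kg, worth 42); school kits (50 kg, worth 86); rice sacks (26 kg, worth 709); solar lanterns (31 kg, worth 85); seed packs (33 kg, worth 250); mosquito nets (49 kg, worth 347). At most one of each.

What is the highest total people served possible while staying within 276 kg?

1869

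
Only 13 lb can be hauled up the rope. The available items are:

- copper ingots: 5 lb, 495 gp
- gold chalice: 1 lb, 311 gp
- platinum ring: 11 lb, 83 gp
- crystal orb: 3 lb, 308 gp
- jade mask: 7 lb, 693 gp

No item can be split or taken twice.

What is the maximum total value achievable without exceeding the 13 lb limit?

Taking the top-ratio items first gives copper ingots + gold chalice + crystal orb for 1114 (9 lb).
The 3 lb tied up in crystal orb is better spent on jade mask — total rises to 1499 (13 lb).
Nothing else within 13 lb beats 1499.

1499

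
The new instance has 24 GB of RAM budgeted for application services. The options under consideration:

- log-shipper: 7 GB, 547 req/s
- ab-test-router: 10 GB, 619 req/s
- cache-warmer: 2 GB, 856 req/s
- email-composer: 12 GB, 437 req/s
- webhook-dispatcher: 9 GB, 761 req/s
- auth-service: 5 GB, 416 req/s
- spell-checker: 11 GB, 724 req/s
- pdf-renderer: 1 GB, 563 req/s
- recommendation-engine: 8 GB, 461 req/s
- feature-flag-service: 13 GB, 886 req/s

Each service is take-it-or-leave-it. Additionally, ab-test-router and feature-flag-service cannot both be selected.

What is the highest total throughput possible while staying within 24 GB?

3143

Ranking by ratio (throughput/GB): pdf-renderer 563.00, cache-warmer 428.00, webhook-dispatcher 84.56, auth-service 83.20.
The ratio ordering already packs tightly: log-shipper + cache-warmer + webhook-dispatcher + auth-service + pdf-renderer, 24 GB, 3143.
Every other selection either busts 24 GB or breaks a pairing rule or fails to beat 3143.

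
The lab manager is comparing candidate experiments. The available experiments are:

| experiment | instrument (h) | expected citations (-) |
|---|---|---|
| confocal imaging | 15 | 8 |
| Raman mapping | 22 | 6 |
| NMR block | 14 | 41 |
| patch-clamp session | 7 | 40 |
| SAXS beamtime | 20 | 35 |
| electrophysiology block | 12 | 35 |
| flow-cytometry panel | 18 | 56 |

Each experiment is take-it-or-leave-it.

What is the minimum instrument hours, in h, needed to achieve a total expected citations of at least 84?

25

Need the lightest bundle worth ≥ 84.
Taking patch-clamp session + flow-cytometry panel gives 96 (≥ 84) for 25 h.
Below 25 h the best achievable stays under 84.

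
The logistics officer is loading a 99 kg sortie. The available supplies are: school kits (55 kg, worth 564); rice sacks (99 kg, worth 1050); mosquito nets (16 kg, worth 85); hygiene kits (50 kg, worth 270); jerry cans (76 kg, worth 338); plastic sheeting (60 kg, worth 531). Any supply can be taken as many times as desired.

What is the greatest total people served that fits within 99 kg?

1050

The ratio ordering already packs tightly: rice sacks, 99 kg, 1050.
Nothing else within 99 kg beats 1050.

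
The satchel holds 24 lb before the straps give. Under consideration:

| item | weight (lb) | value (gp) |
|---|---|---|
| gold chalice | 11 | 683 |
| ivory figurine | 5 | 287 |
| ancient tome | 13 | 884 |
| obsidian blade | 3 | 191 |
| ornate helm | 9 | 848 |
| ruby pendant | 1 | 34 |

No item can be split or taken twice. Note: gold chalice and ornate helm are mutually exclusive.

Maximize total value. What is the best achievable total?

Density check — ornate helm 94.22, ancient tome 68.00, obsidian blade 63.67, gold chalice 62.09 are the best per lb.
Ancient tome + ornate helm + ruby pendant uses 23 of the 24 lb and totals 1766.
Runner-up ancient tome + ornate helm tops out at 1732.

1766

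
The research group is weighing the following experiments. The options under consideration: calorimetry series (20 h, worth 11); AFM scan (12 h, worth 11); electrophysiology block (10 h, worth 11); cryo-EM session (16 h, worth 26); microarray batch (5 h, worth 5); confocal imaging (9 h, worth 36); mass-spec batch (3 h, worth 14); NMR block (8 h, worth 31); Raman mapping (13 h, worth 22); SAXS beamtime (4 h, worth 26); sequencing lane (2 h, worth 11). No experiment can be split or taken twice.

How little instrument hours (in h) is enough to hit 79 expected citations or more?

Minimise h subject to total expected citations ≥ 79.
mass-spec batch + NMR block + SAXS beamtime + sequencing lane: 82 expected citations at 17 h.
Below 17 h the best achievable stays under 79.

17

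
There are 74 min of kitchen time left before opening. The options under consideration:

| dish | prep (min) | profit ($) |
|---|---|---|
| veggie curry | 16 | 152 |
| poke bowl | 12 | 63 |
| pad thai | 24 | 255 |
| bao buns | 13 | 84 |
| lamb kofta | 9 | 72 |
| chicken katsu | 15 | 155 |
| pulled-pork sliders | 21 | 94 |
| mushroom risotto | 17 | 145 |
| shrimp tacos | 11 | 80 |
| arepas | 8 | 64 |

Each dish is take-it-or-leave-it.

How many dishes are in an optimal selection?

Best achievable profit is 707.
One optimal bundle: veggie curry + pad thai + chicken katsu + mushroom risotto (72 min).
Any selection reaching 707 contains exactly 4 dishes.

4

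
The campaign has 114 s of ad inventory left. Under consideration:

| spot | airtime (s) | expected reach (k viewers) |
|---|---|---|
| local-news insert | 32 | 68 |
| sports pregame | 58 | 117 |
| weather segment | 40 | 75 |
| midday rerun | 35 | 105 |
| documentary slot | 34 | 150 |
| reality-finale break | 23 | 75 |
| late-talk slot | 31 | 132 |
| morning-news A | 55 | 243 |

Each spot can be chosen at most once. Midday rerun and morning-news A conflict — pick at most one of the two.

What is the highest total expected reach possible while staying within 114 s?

468

Taking documentary slot + reality-finale break + morning-news A: 112 s used, 468 in expected reach.
Next best is reality-finale break + late-talk slot + morning-news A at 450 (109 s) — short by 18.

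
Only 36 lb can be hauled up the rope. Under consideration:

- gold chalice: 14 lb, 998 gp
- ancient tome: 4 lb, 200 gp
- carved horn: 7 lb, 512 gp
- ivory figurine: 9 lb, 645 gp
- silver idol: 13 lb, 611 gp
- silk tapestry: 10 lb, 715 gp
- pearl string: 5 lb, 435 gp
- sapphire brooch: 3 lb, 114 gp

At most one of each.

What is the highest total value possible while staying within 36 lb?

Taking the top-ratio items first gives ancient tome + carved horn + ivory figurine + silk tapestry + pearl string for 2507 (35 lb).
Replace ancient tome and ivory figurine with gold chalice: the trade gains 153 net, giving 2660 at 36 lb.
An exhaustive check of the 256 subsets confirms 2660.

2660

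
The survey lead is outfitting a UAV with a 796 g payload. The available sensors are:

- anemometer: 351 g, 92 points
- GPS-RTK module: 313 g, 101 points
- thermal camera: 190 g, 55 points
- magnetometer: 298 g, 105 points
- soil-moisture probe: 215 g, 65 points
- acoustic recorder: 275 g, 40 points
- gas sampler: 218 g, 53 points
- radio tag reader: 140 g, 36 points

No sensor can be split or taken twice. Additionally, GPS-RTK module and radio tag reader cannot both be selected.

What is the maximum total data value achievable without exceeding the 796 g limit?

233

Taking anemometer + magnetometer + radio tag reader: 789 g used, 233 in data value.
Every other selection either busts 796 g or breaks a pairing rule or fails to beat 233.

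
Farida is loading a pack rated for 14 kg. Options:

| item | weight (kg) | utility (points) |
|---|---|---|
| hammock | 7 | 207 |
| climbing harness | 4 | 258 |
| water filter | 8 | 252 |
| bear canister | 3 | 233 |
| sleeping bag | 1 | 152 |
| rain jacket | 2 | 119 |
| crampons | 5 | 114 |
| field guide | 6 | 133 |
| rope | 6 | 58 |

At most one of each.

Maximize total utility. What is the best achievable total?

Density check — sleeping bag 152.00, bear canister 77.67, climbing harness 64.50 are the best per kg.
Taking the top-ratio items first gives climbing harness + bear canister + sleeping bag + rain jacket for 762 (10 kg).
Dropping rain jacket frees 2 kg; slotting in field guide (6 kg) lifts the total to 776 at 14 kg.

776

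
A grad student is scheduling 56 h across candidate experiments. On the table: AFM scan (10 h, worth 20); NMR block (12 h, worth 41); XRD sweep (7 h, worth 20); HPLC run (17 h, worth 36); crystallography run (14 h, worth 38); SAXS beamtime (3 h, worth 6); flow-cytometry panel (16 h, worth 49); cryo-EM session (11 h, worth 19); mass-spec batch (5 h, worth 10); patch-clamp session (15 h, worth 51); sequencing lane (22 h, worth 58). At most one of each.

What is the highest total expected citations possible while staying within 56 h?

171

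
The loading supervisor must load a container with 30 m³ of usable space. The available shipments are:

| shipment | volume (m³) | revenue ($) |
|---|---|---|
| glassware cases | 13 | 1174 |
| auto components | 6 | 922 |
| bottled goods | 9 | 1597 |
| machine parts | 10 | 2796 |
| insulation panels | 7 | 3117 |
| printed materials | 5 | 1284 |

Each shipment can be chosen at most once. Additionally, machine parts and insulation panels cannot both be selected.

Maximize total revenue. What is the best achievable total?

By revenue per m³: insulation panels 445.29, machine parts 279.60, printed materials 256.80, bottled goods 177.44 lead.
Auto components + bottled goods + insulation panels + printed materials uses 27 of the 30 m³ and totals 6920.
Runner-up auto components + bottled goods + machine parts + printed materials tops out at 6599.

6920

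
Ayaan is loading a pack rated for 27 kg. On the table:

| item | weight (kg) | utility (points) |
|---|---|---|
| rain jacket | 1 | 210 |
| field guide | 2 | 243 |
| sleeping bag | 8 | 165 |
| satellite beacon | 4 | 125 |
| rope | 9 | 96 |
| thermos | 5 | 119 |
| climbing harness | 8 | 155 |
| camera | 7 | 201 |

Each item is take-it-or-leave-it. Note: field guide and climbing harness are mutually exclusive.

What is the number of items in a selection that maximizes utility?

6

The maximum utility within 27 kg is 1063.
rain jacket + field guide + sleeping bag + satellite beacon + thermos + camera hits 1063 at 27 kg.
Every optimal selection uses 6 items.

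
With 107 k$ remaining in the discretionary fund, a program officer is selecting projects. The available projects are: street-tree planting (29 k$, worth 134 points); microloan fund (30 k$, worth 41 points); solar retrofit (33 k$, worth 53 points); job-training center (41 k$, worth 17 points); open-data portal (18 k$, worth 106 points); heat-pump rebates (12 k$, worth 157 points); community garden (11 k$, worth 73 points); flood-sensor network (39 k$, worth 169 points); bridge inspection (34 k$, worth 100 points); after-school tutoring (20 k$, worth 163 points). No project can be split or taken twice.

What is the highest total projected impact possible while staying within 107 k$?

668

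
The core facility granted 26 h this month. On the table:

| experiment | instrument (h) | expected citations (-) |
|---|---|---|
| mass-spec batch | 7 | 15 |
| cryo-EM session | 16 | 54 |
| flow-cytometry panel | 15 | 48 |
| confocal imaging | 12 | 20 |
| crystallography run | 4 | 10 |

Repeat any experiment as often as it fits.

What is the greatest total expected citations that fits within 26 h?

Cryo-EM session + 2×crystallography run uses 24 of the 26 h and totals 74.

74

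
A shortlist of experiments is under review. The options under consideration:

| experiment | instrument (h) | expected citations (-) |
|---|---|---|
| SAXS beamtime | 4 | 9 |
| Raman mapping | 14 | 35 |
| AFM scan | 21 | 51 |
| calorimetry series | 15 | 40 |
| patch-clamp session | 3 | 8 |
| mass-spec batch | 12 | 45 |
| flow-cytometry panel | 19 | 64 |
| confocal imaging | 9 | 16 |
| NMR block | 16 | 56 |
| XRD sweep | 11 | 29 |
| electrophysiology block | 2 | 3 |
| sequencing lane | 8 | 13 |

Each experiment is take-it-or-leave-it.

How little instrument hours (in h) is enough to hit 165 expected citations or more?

47

Look for the lowest-instrument combination reaching 165.
Taking mass-spec batch + flow-cytometry panel + NMR block gives 165 (≥ 165) for 47 h.
No combination under 47 h hits 165.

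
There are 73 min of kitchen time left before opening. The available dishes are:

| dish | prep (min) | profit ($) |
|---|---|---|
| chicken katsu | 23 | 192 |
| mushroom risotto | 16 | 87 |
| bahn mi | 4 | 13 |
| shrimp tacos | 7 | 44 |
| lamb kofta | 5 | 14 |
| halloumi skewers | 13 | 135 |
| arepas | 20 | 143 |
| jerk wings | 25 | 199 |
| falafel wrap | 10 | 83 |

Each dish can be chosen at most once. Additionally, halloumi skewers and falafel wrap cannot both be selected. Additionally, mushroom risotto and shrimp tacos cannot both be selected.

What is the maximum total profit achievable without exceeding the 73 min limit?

Best packing: chicken katsu + shrimp tacos + lamb kofta + halloumi skewers + jerk wings — 73 min, 584 total.
That's the maximum — no feasible swap from here does better than 584.

584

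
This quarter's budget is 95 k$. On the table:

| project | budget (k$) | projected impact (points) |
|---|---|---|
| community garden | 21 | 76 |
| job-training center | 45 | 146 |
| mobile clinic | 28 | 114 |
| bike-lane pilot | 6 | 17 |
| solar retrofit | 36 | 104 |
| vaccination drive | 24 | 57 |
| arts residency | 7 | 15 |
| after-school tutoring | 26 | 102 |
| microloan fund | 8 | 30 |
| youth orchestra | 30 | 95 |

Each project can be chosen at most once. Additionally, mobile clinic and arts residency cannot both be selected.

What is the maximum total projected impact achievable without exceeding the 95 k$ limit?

Density check — mobile clinic 4.07, after-school tutoring 3.92, microloan fund 3.75 are the best per k$.
Filling by ratio: community garden + mobile clinic + bike-lane pilot + after-school tutoring + microloan fund for 339, with 6 k$ left unused.
Replace community garden and bike-lane pilot with youth orchestra: the trade gains 2 net, giving 341 at 92 k$.
Runner-up community garden + mobile clinic + bike-lane pilot + after-school tutoring + microloan fund tops out at 339.

341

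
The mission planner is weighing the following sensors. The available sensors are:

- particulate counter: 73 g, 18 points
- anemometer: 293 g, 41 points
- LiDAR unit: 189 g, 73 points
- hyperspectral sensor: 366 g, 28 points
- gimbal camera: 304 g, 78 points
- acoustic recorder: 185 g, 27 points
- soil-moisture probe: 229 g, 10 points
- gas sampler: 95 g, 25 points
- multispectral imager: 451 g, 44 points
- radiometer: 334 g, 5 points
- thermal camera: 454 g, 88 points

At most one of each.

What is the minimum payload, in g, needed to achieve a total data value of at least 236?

947

Need the lightest bundle worth ≥ 236.
LiDAR unit + gimbal camera + thermal camera: 239 data value at 947 g.
Any bundle with less than 947 g falls short of 236.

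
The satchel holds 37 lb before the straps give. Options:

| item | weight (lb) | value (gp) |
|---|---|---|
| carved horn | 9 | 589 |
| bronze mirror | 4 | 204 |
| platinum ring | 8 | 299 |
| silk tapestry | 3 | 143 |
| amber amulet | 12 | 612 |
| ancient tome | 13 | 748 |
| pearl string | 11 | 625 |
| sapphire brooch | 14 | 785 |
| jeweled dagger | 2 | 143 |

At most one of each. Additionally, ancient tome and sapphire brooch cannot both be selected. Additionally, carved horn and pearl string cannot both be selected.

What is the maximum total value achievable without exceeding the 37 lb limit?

Carved horn + amber amulet + sapphire brooch + jeweled dagger uses 37 of the 37 lb and totals 2129.
Runner-up carved horn + silk tapestry + amber amulet + ancient tome tops out at 2092.

2129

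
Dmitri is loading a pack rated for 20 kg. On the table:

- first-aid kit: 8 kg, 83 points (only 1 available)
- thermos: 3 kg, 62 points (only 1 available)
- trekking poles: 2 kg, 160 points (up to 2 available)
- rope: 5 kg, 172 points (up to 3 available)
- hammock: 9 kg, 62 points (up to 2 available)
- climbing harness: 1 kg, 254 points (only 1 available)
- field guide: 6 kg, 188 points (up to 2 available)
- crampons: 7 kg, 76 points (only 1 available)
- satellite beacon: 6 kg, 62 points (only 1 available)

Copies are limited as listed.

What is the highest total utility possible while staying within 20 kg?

1090

Best packing: 2×trekking poles + 3×rope + climbing harness — 20 kg, 1090 total.
No other feasible combination exceeds 1090.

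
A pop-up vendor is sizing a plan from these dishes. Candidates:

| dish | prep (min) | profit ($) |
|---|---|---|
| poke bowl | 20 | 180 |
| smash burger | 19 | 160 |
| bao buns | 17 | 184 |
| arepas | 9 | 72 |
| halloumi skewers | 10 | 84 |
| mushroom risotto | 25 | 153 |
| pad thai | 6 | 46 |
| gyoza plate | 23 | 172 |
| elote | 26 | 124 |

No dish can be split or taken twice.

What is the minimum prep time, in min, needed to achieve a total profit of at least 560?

Need the lightest bundle worth ≥ 560.
poke bowl + smash burger + bao buns + pad thai: 570 profit at 62 min.
Any bundle with less than 62 min falls short of 560.

62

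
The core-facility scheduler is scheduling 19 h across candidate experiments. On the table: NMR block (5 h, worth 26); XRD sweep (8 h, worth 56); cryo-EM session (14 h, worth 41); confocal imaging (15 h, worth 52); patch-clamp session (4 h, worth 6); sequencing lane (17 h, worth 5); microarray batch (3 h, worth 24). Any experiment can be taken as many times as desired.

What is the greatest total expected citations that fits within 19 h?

144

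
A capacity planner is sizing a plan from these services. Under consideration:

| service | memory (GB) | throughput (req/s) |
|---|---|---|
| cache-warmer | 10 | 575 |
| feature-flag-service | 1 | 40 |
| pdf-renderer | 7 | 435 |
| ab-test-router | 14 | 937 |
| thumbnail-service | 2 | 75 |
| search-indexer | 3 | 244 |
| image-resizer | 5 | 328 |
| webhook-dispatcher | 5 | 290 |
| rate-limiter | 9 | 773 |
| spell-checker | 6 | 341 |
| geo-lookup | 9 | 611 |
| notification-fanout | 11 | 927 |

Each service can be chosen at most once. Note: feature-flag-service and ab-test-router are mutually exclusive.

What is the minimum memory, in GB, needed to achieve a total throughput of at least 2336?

Need the lightest bundle worth ≥ 2336.
Taking pdf-renderer + search-indexer + rate-limiter + notification-fanout gives 2379 (≥ 2336) for 30 GB.
Any bundle with less than 30 GB falls short of 2336.

30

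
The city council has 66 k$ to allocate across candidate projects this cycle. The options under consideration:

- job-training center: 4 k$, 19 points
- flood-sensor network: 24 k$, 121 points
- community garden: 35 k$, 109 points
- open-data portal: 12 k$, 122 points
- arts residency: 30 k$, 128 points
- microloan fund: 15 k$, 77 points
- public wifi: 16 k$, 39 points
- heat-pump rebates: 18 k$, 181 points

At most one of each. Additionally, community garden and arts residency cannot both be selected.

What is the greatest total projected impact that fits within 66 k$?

450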